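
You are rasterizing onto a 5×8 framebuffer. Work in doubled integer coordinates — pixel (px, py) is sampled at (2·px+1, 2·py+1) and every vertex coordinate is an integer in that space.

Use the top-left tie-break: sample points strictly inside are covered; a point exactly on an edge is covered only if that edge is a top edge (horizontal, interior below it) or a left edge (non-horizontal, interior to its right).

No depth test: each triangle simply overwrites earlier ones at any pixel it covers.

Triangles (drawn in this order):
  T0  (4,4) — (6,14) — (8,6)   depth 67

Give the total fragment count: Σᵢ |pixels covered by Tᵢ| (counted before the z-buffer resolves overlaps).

T0:
  2·area = 36  (B↔C swapped to make it positive)
  edge (4, 4)→(8, 6): d=(4,2) right/bottom  bias=-1
  edge (8, 6)→(6, 14): d=(-2,8) right/bottom  bias=-1
  edge (6, 14)→(4, 4): d=(-2,-10) top-left  bias=+0
    (2,2)@(5, 5): e=[2,26,8] → █
    (3,2)@(7, 5): e=[-2,10,28] → ·
    (2,3)@(5, 7): e=[10,22,4] → █
    (3,3)@(7, 7): e=[6,6,24] → █
    (4,3)@(9, 7): e=[2,-10,44] → ·
    (2,4)@(5, 9): e=[18,18,0] → █  [on edge]
    (4,4)@(9, 9): e=[10,-14,40] → ·
    (2,5)@(5, 11): e=[26,14,-4] → ·
    (3,5)@(7, 11): e=[22,-2,16] → ·
  covered (5 px):
    · · · · ·
    · · · · ·
    · · █ · ·
    · · █ █ ·
    · · █ █ ·
    · · · · ·
    · · · · ·
    · · · · ·

Result: 5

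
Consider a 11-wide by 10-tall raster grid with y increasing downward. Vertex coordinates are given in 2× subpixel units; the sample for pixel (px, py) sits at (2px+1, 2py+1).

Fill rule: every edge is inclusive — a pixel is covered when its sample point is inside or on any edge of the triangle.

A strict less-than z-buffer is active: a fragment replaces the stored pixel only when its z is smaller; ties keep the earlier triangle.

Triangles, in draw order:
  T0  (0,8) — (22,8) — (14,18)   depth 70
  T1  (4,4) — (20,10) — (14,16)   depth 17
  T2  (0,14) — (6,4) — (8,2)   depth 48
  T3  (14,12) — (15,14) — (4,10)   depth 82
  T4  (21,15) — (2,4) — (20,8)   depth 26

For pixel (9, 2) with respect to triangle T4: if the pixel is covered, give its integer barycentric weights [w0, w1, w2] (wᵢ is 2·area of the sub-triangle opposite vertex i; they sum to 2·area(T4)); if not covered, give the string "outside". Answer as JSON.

T0:
  2·area = 220
  edge (0, 8)→(22, 8): d=(22,0) inclusive
  edge (22, 8)→(14, 18): d=(-8,10) inclusive
  edge (14, 18)→(0, 8): d=(-14,-10) inclusive
    (1,4)@(3, 9): e=[22,182,16] → X
    (2,4)@(5, 9): e=[22,162,36] → X
    (3,4)@(7, 9): e=[22,142,56] → X
    (4,4)@(9, 9): e=[22,122,76] → X
    (5,4)@(11, 9): e=[22,102,96] → X
    (6,4)@(13, 9): e=[22,82,116] → X
    (7,4)@(15, 9): e=[22,62,136] → X
    (8,4)@(17, 9): e=[22,42,156] → X
    (9,4)@(19, 9): e=[22,22,176] → X
    (10,4)@(21, 9): e=[22,2,196] → X
    (1,5)@(3, 11): e=[66,166,-12] → .
    (2,5)@(5, 11): e=[66,146,8] → X
    (3,6)@(7, 13): e=[110,110,0] → X  [on edge]
  covered (28 px):
    . . . . . . . . . . .
    . . . . . . . . . . .
    . . . . . . . . . . .
    . . . . . . . . . . .
    . X X X X X X X X X X
    . . X X X X X X X X .
    . . . X X X X X X . .
    . . . . . X X X . . .
    . . . . . . X . . . .
    . . . . . . . . . . .
T1:
  2·area = 132
  edge (4, 4)→(20, 10): d=(16,6) inclusive
  edge (20, 10)→(14, 16): d=(-6,6) inclusive
  edge (14, 16)→(4, 4): d=(-10,-12) inclusive
    (2,2)@(5, 5): e=[10,120,2] → X
    (3,2)@(7, 5): e=[-2,108,26] → .
    (2,3)@(5, 7): e=[42,108,-18] → .
    (3,3)@(7, 7): e=[30,96,6] → X
    (4,3)@(9, 7): e=[18,84,30] → X
    (5,3)@(11, 7): e=[6,72,54] → X
    (6,3)@(13, 7): e=[-6,60,78] → .
    (3,4)@(7, 9): e=[62,84,-14] → .
    (4,4)@(9, 9): e=[50,72,10] → X
    (6,4)@(13, 9): e=[26,48,58] → X
    (7,4)@(15, 9): e=[14,36,82] → X
    (8,4)@(17, 9): e=[2,24,106] → X
    (10,4)@(21, 9): e=[-22,0,154] → .  [on edge]
    (9,5)@(19, 11): e=[22,0,110] → X  [on edge]
    (8,6)@(17, 13): e=[66,0,66] → X  [on edge]
    (7,7)@(15, 15): e=[110,0,22] → X  [on edge]
    (6,8)@(13, 17): e=[154,0,-22] → .  [on edge]
    (5,9)@(11, 19): e=[198,0,-66] → .  [on edge]
  covered (18 px):
    . . . . . . . . . . .
    . . . . . . . . . . .
    . . X . . . . . . . .
    . . . X X X . . . . .
    . . . . X X X X X . .
    . . . . . X X X X X .
    . . . . . . X X X . .
    . . . . . . . X . . .
    . . . . . . . . . . .
    . . . . . . . . . . .
T2:
  2·area = 8
  edge (0, 14)→(6, 4): d=(6,-10) inclusive
  edge (6, 4)→(8, 2): d=(2,-2) inclusive
  edge (8, 2)→(0, 14): d=(-8,12) inclusive
    (4,0)@(9, 1): e=[12,0,-4] → .  [on edge]
    (3,1)@(7, 3): e=[4,0,4] → X  [on edge]
    (4,1)@(9, 3): e=[24,4,-20] → .
    (2,2)@(5, 5): e=[-4,0,12] → .  [on edge]
    (3,2)@(7, 5): e=[16,4,-12] → .
    (1,3)@(3, 7): e=[-12,0,20] → .  [on edge]
    (0,4)@(1, 9): e=[-20,0,28] → .  [on edge]
    (1,4)@(3, 9): e=[0,4,4] → X  [on edge]
    (2,4)@(5, 9): e=[20,8,-20] → .
    (1,5)@(3, 11): e=[12,8,-12] → .
  covered (2 px):
    . . . . . . . . . . .
    . . . X . . . . . . .
    . . . . . . . . . . .
    . . . . . . . . . . .
    . X . . . . . . . . .
    . . . . . . . . . . .
    . . . . . . . . . . .
    . . . . . . . . . . .
    . . . . . . . . . . .
    . . . . . . . . . . .
T3:
  2·area = 18
  edge (14, 12)→(15, 14): d=(1,2) inclusive
  edge (15, 14)→(4, 10): d=(-11,-4) inclusive
  edge (4, 10)→(14, 12): d=(10,2) inclusive
    (3,5)@(7, 11): e=[13,1,4] → X
    (4,5)@(9, 11): e=[9,9,0] → X  [on edge]
    (5,5)@(11, 11): e=[5,17,-4] → .
    (3,6)@(7, 13): e=[15,-21,24] → .
    (4,6)@(9, 13): e=[11,-13,20] → .
    (6,6)@(13, 13): e=[3,3,12] → X
    (7,6)@(15, 13): e=[-1,11,8] → .
    (9,6)@(19, 13): e=[-9,27,0] → .  [on edge]
    (6,7)@(13, 15): e=[5,-19,32] → .
  covered (3 px):
    . . . . . . . . . . .
    . . . . . . . . . . .
    . . . . . . . . . . .
    . . . . . . . . . . .
    . . . . . . . . . . .
    . . . X X . . . . . .
    . . . . . . X . . . .
    . . . . . . . . . . .
    . . . . . . . . . . .
    . . . . . . . . . . .
T4:
  2·area = 122
  edge (21, 15)→(2, 4): d=(-19,-11) inclusive
  edge (2, 4)→(20, 8): d=(18,4) inclusive
  edge (20, 8)→(21, 15): d=(1,7) inclusive
    (9,0)@(19, 1): e=[244,-122,0] → .  [on edge]
    (2,2)@(5, 5): e=[14,6,102] → X
    (3,2)@(7, 5): e=[36,-2,88] → .
    (2,3)@(5, 7): e=[-24,42,104] → .
    (4,3)@(9, 7): e=[20,26,76] → X
    (5,3)@(11, 7): e=[42,18,62] → X
    (6,3)@(13, 7): e=[64,10,48] → X
    (7,3)@(15, 7): e=[86,2,34] → X
    (8,3)@(17, 7): e=[108,-6,20] → .
    (4,4)@(9, 9): e=[-18,62,78] → .
    (5,4)@(11, 9): e=[4,54,64] → X
    (8,4)@(17, 9): e=[70,30,22] → X
    (10,7)@(21, 15): e=[0,122,0] → X  [on edge]
  covered (15 px):
    . . . . . . . . . . .
    . . . . . . . . . . .
    . . X . . . . . . . .
    . . . . X X X X . . .
    . . . . . X X X X X .
    . . . . . . . X X X .
    . . . . . . . . . X .
    . . . . . . . . . . X
    . . . . . . . . . . .
    . . . . . . . . . . .

Result: "outside"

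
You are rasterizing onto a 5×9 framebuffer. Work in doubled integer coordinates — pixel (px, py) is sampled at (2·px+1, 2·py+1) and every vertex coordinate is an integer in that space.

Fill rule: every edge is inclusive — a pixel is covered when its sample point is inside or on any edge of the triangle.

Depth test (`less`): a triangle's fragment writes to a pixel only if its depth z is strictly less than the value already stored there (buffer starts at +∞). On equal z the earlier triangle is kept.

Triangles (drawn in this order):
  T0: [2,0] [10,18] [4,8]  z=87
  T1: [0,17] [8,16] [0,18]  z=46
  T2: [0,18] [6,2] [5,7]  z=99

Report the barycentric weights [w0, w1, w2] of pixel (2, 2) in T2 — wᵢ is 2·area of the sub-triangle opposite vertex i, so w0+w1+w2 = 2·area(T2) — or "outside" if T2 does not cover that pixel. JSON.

T0:
  2·area = 28
  edge (2, 0)→(10, 18): d=(8,18) inclusive
  edge (10, 18)→(4, 8): d=(-6,-10) inclusive
  edge (4, 8)→(2, 0): d=(-2,-8) inclusive
    (0,1)@(1, 3): e=[42,0,-14] → ·  [on edge]
    (1,1)@(3, 3): e=[6,20,2] → █
    (2,1)@(5, 3): e=[-30,40,18] → ·
    (1,2)@(3, 5): e=[22,8,-2] → ·
    (2,3)@(5, 7): e=[2,16,10] → █
    (3,3)@(7, 7): e=[-34,36,26] → ·
    (2,4)@(5, 9): e=[18,4,6] → █
    (3,4)@(7, 9): e=[-18,24,22] → ·
    (2,5)@(5, 11): e=[34,-8,2] → ·
    (3,6)@(7, 13): e=[14,0,14] → █  [on edge]
    (4,6)@(9, 13): e=[-22,20,30] → ·
    (3,7)@(7, 15): e=[30,-12,10] → ·
  covered (4 px):
    · · · · ·
    · █ · · ·
    · · · · ·
    · · █ · ·
    · · █ · ·
    · · · · ·
    · · · █ ·
    · · · · ·
    · · · · ·
T1:
  2·area = 8
  edge (0, 17)→(8, 16): d=(8,-1) inclusive
  edge (8, 16)→(0, 18): d=(-8,2) inclusive
  edge (0, 18)→(0, 17): d=(0,-1) inclusive
    (0,8)@(1, 17): e=[1,6,1] → █
    (1,8)@(3, 17): e=[3,2,3] → █
    (2,8)@(5, 17): e=[5,-2,5] → ·
  covered (2 px):
    · · · · ·
    · · · · ·
    · · · · ·
    · · · · ·
    · · · · ·
    · · · · ·
    · · · · ·
    · · · · ·
    █ █ · · ·
T2:
  2·area = 14
  edge (0, 18)→(6, 2): d=(6,-16) inclusive
  edge (6, 2)→(5, 7): d=(-1,5) inclusive
  edge (5, 7)→(0, 18): d=(-5,11) inclusive
    (2,2)@(5, 5): e=[2,2,10] → █
    (3,2)@(7, 5): e=[34,-8,-12] → ·
    (2,3)@(5, 7): e=[14,0,0] → █  [on edge]
    (3,3)@(7, 7): e=[46,-10,-22] → ·
    (2,4)@(5, 9): e=[26,-2,-10] → ·
    (1,5)@(3, 11): e=[6,6,2] → █
    (2,5)@(5, 11): e=[38,-4,-20] → ·
    (1,6)@(3, 13): e=[18,4,-8] → ·
    (1,8)@(3, 17): e=[42,0,-28] → ·  [on edge]
  covered (3 px):
    · · · · ·
    · · · · ·
    · · █ · ·
    · · █ · ·
    · · · · ·
    · █ · · ·
    · · · · ·
    · · · · ·
    · · · · ·

Final: [2,10,2]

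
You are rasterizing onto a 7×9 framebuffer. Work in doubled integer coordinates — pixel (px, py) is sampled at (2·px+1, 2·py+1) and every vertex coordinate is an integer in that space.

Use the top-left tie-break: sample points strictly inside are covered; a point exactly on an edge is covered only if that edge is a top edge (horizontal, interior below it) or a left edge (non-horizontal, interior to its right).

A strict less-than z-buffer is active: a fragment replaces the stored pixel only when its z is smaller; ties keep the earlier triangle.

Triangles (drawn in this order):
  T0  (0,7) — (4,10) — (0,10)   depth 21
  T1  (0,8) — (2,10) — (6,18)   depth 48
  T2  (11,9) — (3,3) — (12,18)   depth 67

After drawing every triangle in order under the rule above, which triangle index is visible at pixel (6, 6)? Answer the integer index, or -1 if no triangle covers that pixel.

T0:
  2·area = 12
  edge (0, 7)→(4, 10): d=(4,3) right/bottom  bias=-1
  edge (4, 10)→(0, 10): d=(-4,0) right/bottom  bias=-1
  edge (0, 10)→(0, 7): d=(0,-3) top-left  bias=+0
    (0,4)@(1, 9): e=[5,4,3] → #
    (1,4)@(3, 9): e=[-1,4,9] → ·
    (0,5)@(1, 11): e=[13,-4,3] → ·
  covered (1 px):
    · · · · · · ·
    · · · · · · ·
    · · · · · · ·
    · · · · · · ·
    # · · · · · ·
    · · · · · · ·
    · · · · · · ·
    · · · · · · ·
    · · · · · · ·
T1:
  2·area = 8
  edge (0, 8)→(2, 10): d=(2,2) right/bottom  bias=-1
  edge (2, 10)→(6, 18): d=(4,8) right/bottom  bias=-1
  edge (6, 18)→(0, 8): d=(-6,-10) top-left  bias=+0
    (0,4)@(1, 9): e=[0,4,4] → ·  [on edge]
    (1,5)@(3, 11): e=[0,-4,12] → ·  [on edge]
    (1,6)@(3, 13): e=[4,4,0] → #  [on edge]
    (2,6)@(5, 13): e=[0,-12,20] → ·  [on edge]
    (1,7)@(3, 15): e=[8,12,-12] → ·
    (3,7)@(7, 15): e=[0,-20,28] → ·  [on edge]
    (4,8)@(9, 17): e=[0,-28,36] → ·  [on edge]
  covered (1 px):
    · · · · · · ·
    · · · · · · ·
    · · · · · · ·
    · · · · · · ·
    · · · · · · ·
    · · · · · · ·
    · # · · · · ·
    · · · · · · ·
    · · · · · · ·
T2:
  2·area = 66  (B↔C swapped to make it positive)
  edge (11, 9)→(12, 18): d=(1,9) right/bottom  bias=-1
  edge (12, 18)→(3, 3): d=(-9,-15) top-left  bias=+0
  edge (3, 3)→(11, 9): d=(8,6) right/bottom  bias=-1
    (1,1)@(3, 3): e=[66,0,0] → ·  [on edge]
    (2,2)@(5, 5): e=[50,12,4] → #
    (3,2)@(7, 5): e=[32,42,-8] → ·
    (2,3)@(5, 7): e=[52,-6,20] → ·
    (3,3)@(7, 7): e=[34,24,8] → #
    (4,3)@(9, 7): e=[16,54,-4] → ·
    (3,4)@(7, 9): e=[36,6,24] → #
    (4,4)@(9, 9): e=[18,36,12] → #
    (5,4)@(11, 9): e=[0,66,0] → ·  [on edge]
    (3,5)@(7, 11): e=[38,-12,40] → ·
    (4,5)@(9, 11): e=[20,18,28] → #
    (5,5)@(11, 11): e=[2,48,16] → #
    (4,6)@(9, 13): e=[22,0,44] → #  [on edge]
  covered (9 px):
    · · · · · · ·
    · · · · · · ·
    · · # · · · ·
    · · · # · · ·
    · · · # # · ·
    · · · · # # ·
    · · · · # # ·
    · · · · · # ·
    · · · · · · ·

Z-buffer (winner per pixel, '.' = empty):
  . . . . . . .
  . . . . . . .
  . . 2 . . . .
  . . . 2 . . .
  0 . . 2 2 . .
  . . . . 2 2 .
  . 1 . . 2 2 .
  . . . . . 2 .
  . . . . . . .

Answer: -1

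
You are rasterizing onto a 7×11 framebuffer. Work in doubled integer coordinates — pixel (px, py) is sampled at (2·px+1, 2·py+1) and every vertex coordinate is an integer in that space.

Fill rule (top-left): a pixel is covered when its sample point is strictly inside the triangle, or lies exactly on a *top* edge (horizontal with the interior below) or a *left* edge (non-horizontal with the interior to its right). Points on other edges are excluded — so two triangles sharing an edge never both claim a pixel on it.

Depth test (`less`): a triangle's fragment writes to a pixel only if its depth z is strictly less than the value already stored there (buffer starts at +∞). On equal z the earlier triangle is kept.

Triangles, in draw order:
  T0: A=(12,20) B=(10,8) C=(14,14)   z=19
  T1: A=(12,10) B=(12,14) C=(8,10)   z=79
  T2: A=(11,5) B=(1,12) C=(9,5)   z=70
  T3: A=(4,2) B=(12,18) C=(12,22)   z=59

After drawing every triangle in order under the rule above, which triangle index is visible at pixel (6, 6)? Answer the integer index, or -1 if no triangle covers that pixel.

T0:
  2·area = 36
  edge (12, 20)→(10, 8): d=(-2,-12) top-left  bias=+0
  edge (10, 8)→(14, 14): d=(4,6) right/bottom  bias=-1
  edge (14, 14)→(12, 20): d=(-2,6) right/bottom  bias=-1
    (5,5)@(11, 11): e=[6,6,24] → #
    (6,5)@(13, 11): e=[30,-6,12] → ·
    (5,6)@(11, 13): e=[2,14,20] → #
    (6,6)@(13, 13): e=[26,2,8] → #
    (5,7)@(11, 15): e=[-2,22,16] → ·
    (6,7)@(13, 15): e=[22,10,4] → #
    (6,8)@(13, 17): e=[18,18,0] → ·  [on edge]
  covered (4 px):
    · · · · · · ·
    · · · · · · ·
    · · · · · · ·
    · · · · · · ·
    · · · · · · ·
    · · · · · # ·
    · · · · · # #
    · · · · · · #
    · · · · · · ·
    · · · · · · ·
    · · · · · · ·
T1:
  2·area = 16
  edge (12, 10)→(12, 14): d=(0,4) right/bottom  bias=-1
  edge (12, 14)→(8, 10): d=(-4,-4) top-left  bias=+0
  edge (8, 10)→(12, 10): d=(4,0) top-left  bias=+0
    (0,1)@(1, 3): e=[44,0,-28] → ·  [on edge]
    (1,2)@(3, 5): e=[36,0,-20] → ·  [on edge]
    (2,3)@(5, 7): e=[28,0,-12] → ·  [on edge]
    (3,4)@(7, 9): e=[20,0,-4] → ·  [on edge]
    (4,5)@(9, 11): e=[12,0,4] → #  [on edge]
    (5,5)@(11, 11): e=[4,8,4] → #
    (6,5)@(13, 11): e=[-4,16,4] → ·
    (4,6)@(9, 13): e=[12,-8,12] → ·
    (5,6)@(11, 13): e=[4,0,12] → #  [on edge]
    (6,6)@(13, 13): e=[-4,8,12] → ·
    (5,7)@(11, 15): e=[4,-8,20] → ·
    (6,7)@(13, 15): e=[-4,0,20] → ·  [on edge]
  covered (3 px):
    · · · · · · ·
    · · · · · · ·
    · · · · · · ·
    · · · · · · ·
    · · · · · · ·
    · · · · # # ·
    · · · · · # ·
    · · · · · · ·
    · · · · · · ·
    · · · · · · ·
    · · · · · · ·
T2:
  2·area = 14
  edge (11, 5)→(1, 12): d=(-10,7) right/bottom  bias=-1
  edge (1, 12)→(9, 5): d=(8,-7) top-left  bias=+0
  edge (9, 5)→(11, 5): d=(2,0) top-left  bias=+0
    (0,2)@(1, 5): e=[70,-56,0] → ·  [on edge]
    (1,2)@(3, 5): e=[56,-42,0] → ·  [on edge]
    (2,2)@(5, 5): e=[42,-28,0] → ·  [on edge]
    (3,2)@(7, 5): e=[28,-14,0] → ·  [on edge]
    (4,2)@(9, 5): e=[14,0,0] → #  [on edge]
    (5,2)@(11, 5): e=[0,14,0] → ·  [on edge]
    (6,2)@(13, 5): e=[-14,28,0] → ·  [on edge]
    (3,3)@(7, 7): e=[8,2,4] → #
    (4,3)@(9, 7): e=[-6,16,4] → ·
    (2,4)@(5, 9): e=[2,4,8] → #
    (3,4)@(7, 9): e=[-12,18,8] → ·
    (2,5)@(5, 11): e=[-18,20,12] → ·
  covered (3 px):
    · · · · · · ·
    · · · · · · ·
    · · · · # · ·
    · · · # · · ·
    · · # · · · ·
    · · · · · · ·
    · · · · · · ·
    · · · · · · ·
    · · · · · · ·
    · · · · · · ·
    · · · · · · ·
T3:
  2·area = 32
  edge (4, 2)→(12, 18): d=(8,16) right/bottom  bias=-1
  edge (12, 18)→(12, 22): d=(0,4) right/bottom  bias=-1
  edge (12, 22)→(4, 2): d=(-8,-20) top-left  bias=+0
    (3,4)@(7, 9): e=[8,20,4] → #
    (4,4)@(9, 9): e=[-24,12,44] → ·
    (3,5)@(7, 11): e=[24,20,-12] → ·
    (4,6)@(9, 13): e=[8,12,12] → #
    (5,6)@(11, 13): e=[-24,4,52] → ·
    (4,7)@(9, 15): e=[24,12,-4] → ·
    (5,8)@(11, 17): e=[8,4,20] → #
    (6,8)@(13, 17): e=[-24,-4,60] → ·
    (5,9)@(11, 19): e=[24,4,4] → #
    (6,9)@(13, 19): e=[-8,-4,44] → ·
    (5,10)@(11, 21): e=[40,4,-12] → ·
  covered (4 px):
    · · · · · · ·
    · · · · · · ·
    · · · · · · ·
    · · · · · · ·
    · · · # · · ·
    · · · · · · ·
    · · · · # · ·
    · · · · · · ·
    · · · · · # ·
    · · · · · # ·
    · · · · · · ·

Z-buffer (winner per pixel, '.' = empty):
  . . . . . . .
  . . . . . . .
  . . . . 2 . .
  . . . 2 . . .
  . . 2 3 . . .
  . . . . 1 0 .
  . . . . 3 0 0
  . . . . . . 0
  . . . . . 3 .
  . . . . . 3 .
  . . . . . . .

Final: 0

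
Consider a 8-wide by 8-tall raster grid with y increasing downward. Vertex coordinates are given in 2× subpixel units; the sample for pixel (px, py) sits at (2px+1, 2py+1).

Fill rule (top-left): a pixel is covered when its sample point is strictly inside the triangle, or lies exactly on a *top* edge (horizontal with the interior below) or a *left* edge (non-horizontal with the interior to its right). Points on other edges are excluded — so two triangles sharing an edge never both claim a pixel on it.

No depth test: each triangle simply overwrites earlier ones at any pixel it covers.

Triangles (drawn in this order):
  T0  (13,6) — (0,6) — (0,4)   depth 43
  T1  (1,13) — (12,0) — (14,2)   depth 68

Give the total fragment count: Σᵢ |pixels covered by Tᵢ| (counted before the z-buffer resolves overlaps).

T0:
  2·area = 26
  edge (13, 6)→(0, 6): d=(-13,0) right/bottom  bias=-1
  edge (0, 6)→(0, 4): d=(0,-2) top-left  bias=+0
  edge (0, 4)→(13, 6): d=(13,2) right/bottom  bias=-1
    (0,2)@(1, 5): e=[13,2,11] → X
    (1,2)@(3, 5): e=[13,6,7] → X
    (2,2)@(5, 5): e=[13,10,3] → X
    (3,2)@(7, 5): e=[13,14,-1] → .
    (0,3)@(1, 7): e=[-13,2,37] → .
    (1,3)@(3, 7): e=[-13,6,33] → .
    (2,3)@(5, 7): e=[-13,10,29] → .
  covered (3 px):
    . . . . . . . .
    . . . . . . . .
    X X X . . . . .
    . . . . . . . .
    . . . . . . . .
    . . . . . . . .
    . . . . . . . .
    . . . . . . . .
T1:
  2·area = 48
  edge (1, 13)→(12, 0): d=(11,-13) top-left  bias=+0
  edge (12, 0)→(14, 2): d=(2,2) right/bottom  bias=-1
  edge (14, 2)→(1, 13): d=(-13,11) right/bottom  bias=-1
    (6,0)@(13, 1): e=[24,0,24] → .  [on edge]
    (5,1)@(11, 3): e=[20,8,20] → X
    (6,1)@(13, 3): e=[46,4,-2] → .
    (7,1)@(15, 3): e=[72,0,-24] → .  [on edge]
    (4,2)@(9, 5): e=[16,16,16] → X
    (5,2)@(11, 5): e=[42,12,-6] → .
    (3,3)@(7, 7): e=[12,24,12] → X
    (4,3)@(9, 7): e=[38,20,-10] → .
    (2,4)@(5, 9): e=[8,32,8] → X
    (3,4)@(7, 9): e=[34,28,-14] → .
    (1,5)@(3, 11): e=[4,40,4] → X
    (2,5)@(5, 11): e=[30,36,-18] → .
    (0,6)@(1, 13): e=[0,48,0] → .  [on edge]
  covered (5 px):
    . . . . . . . .
    . . . . . X . .
    . . . . X . . .
    . . . X . . . .
    . . X . . . . .
    . X . . . . . .
    . . . . . . . .
    . . . . . . . .

Final: 8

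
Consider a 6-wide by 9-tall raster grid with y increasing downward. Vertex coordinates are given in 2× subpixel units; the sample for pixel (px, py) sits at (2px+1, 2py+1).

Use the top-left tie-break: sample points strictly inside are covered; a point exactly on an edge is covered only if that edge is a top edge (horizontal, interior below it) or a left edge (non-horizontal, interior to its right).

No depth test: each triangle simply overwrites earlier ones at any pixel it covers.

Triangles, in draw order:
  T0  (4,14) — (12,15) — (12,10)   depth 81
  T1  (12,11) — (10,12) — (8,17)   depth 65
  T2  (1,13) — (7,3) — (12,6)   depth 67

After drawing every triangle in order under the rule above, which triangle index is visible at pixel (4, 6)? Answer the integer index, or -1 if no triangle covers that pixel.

T0:
  2·area = 40  (B↔C swapped to make it positive)
  edge (4, 14)→(12, 10): d=(8,-4) top-left  bias=+0
  edge (12, 10)→(12, 15): d=(0,5) right/bottom  bias=-1
  edge (12, 15)→(4, 14): d=(-8,-1) top-left  bias=+0
    (5,5)@(11, 11): e=[4,5,31] → X
    (3,6)@(7, 13): e=[4,25,11] → X
    (4,6)@(9, 13): e=[12,15,13] → X
    (3,7)@(7, 15): e=[20,25,-5] → .
    (4,7)@(9, 15): e=[28,15,-3] → .
    (5,7)@(11, 15): e=[36,5,-1] → .
  covered (4 px):
    . . . . . .
    . . . . . .
    . . . . . .
    . . . . . .
    . . . . . .
    . . . . . X
    . . . X X X
    . . . . . .
    . . . . . .
T1:
  2·area = 8  (B↔C swapped to make it positive)
  edge (12, 11)→(8, 17): d=(-4,6) right/bottom  bias=-1
  edge (8, 17)→(10, 12): d=(2,-5) top-left  bias=+0
  edge (10, 12)→(12, 11): d=(2,-1) top-left  bias=+0
    (4,7)@(9, 15): e=[2,1,5] → X
    (5,7)@(11, 15): e=[-10,11,7] → .
    (4,8)@(9, 17): e=[-6,5,9] → .
  covered (1 px):
    . . . . . .
    . . . . . .
    . . . . . .
    . . . . . .
    . . . . . .
    . . . . . .
    . . . . . .
    . . . . X .
    . . . . . .
T2:
  2·area = 68
  edge (1, 13)→(7, 3): d=(6,-10) top-left  bias=+0
  edge (7, 3)→(12, 6): d=(5,3) right/bottom  bias=-1
  edge (12, 6)→(1, 13): d=(-11,7) right/bottom  bias=-1
    (3,1)@(7, 3): e=[0,0,68] → .  [on edge]
    (3,2)@(7, 5): e=[12,10,46] → X
    (4,2)@(9, 5): e=[32,4,32] → X
    (5,2)@(11, 5): e=[52,-2,18] → .
    (2,3)@(5, 7): e=[4,26,38] → X
    (5,3)@(11, 7): e=[64,8,-4] → .
    (2,4)@(5, 9): e=[16,36,16] → X
    (4,4)@(9, 9): e=[56,24,-12] → .
    (1,5)@(3, 11): e=[8,52,8] → X
    (2,5)@(5, 11): e=[28,46,-6] → .
    (3,5)@(7, 11): e=[48,40,-20] → .
    (0,6)@(1, 13): e=[0,68,0] → .  [on edge]
  covered (8 px):
    . . . . . .
    . . . . . .
    . . . X X .
    . . X X X .
    . . X X . .
    . X . . . .
    . . . . . .
    . . . . . .
    . . . . . .

Z-buffer (winner per pixel, '.' = empty):
  . . . . . .
  . . . . . .
  . . . 2 2 .
  . . 2 2 2 .
  . . 2 2 . .
  . 2 . . . 0
  . . . 0 0 0
  . . . . 1 .
  . . . . . .

Result: 0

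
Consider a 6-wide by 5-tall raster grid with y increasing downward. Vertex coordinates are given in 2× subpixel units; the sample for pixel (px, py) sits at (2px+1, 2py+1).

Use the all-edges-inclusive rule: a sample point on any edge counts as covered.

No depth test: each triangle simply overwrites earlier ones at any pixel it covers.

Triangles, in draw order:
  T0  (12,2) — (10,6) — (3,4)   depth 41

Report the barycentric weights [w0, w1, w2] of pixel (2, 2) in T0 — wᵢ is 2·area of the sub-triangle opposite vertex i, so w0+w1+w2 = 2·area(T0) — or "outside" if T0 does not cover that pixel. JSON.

T0:
  2·area = 32
  edge (12, 2)→(10, 6): d=(-2,4) inclusive
  edge (10, 6)→(3, 4): d=(-7,-2) inclusive
  edge (3, 4)→(12, 2): d=(9,-2) inclusive
    (4,1)@(9, 3): e=[10,19,3] → █
    (5,1)@(11, 3): e=[2,23,7] → █
    (3,2)@(7, 5): e=[14,1,17] → █
    (5,2)@(11, 5): e=[-2,9,25] → ·
    (3,3)@(7, 7): e=[10,-13,35] → ·
    (4,3)@(9, 7): e=[2,-9,39] → ·
  covered (4 px):
    · · · · · ·
    · · · · █ █
    · · · █ █ ·
    · · · · · ·
    · · · · · ·

Result: "outside"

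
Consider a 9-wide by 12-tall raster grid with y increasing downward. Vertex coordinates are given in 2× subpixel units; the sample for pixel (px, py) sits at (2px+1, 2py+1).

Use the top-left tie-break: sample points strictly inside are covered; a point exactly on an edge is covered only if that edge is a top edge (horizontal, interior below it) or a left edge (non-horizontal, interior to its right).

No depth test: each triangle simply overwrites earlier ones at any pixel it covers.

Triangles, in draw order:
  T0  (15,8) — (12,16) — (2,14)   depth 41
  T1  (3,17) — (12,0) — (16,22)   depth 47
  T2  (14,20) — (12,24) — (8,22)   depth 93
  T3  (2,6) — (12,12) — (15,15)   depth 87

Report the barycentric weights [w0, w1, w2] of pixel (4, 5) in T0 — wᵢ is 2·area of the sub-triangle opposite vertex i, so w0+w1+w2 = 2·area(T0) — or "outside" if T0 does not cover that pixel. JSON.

T0:
  2·area = 86
  edge (15, 8)→(12, 16): d=(-3,8) right/bottom  bias=-1
  edge (12, 16)→(2, 14): d=(-10,-2) top-left  bias=+0
  edge (2, 14)→(15, 8): d=(13,-6) top-left  bias=+0
    (6,4)@(13, 9): e=[13,72,1] → X
    (7,4)@(15, 9): e=[-3,76,13] → .
    (4,5)@(9, 11): e=[39,44,3] → X
    (5,5)@(11, 11): e=[23,48,15] → X
    (7,5)@(15, 11): e=[-9,56,39] → .
    (2,6)@(5, 13): e=[65,16,5] → X
    (3,6)@(7, 13): e=[49,20,17] → X
    (7,6)@(15, 13): e=[-15,36,65] → .
    (2,7)@(5, 15): e=[59,-4,31] → .
    (3,7)@(7, 15): e=[43,0,43] → X  [on edge]
    (6,7)@(13, 15): e=[-5,12,79] → .
    (3,8)@(7, 17): e=[37,-20,69] → .
    (8,8)@(17, 17): e=[-43,0,129] → .  [on edge]
  covered (12 px):
    . . . . . . . . .
    . . . . . . . . .
    . . . . . . . . .
    . . . . . . . . .
    . . . . . . X . .
    . . . . X X X . .
    . . X X X X X . .
    . . . X X X . . .
    . . . . . . . . .
    . . . . . . . . .
    . . . . . . . . .
    . . . . . . . . .
T1:
  2·area = 266
  edge (3, 17)→(12, 0): d=(9,-17) top-left  bias=+0
  edge (12, 0)→(16, 22): d=(4,22) right/bottom  bias=-1
  edge (16, 22)→(3, 17): d=(-13,-5) top-left  bias=+0
    (5,1)@(11, 3): e=[10,34,222] → X
    (6,1)@(13, 3): e=[44,-10,232] → .
    (5,2)@(11, 5): e=[28,42,196] → X
    (6,2)@(13, 5): e=[62,-2,206] → .
    (4,3)@(9, 7): e=[12,94,160] → X
    (6,3)@(13, 7): e=[80,6,180] → X
    (7,3)@(15, 7): e=[114,-38,190] → .
    (4,4)@(9, 9): e=[30,102,134] → X
    (7,4)@(15, 9): e=[132,-30,164] → .
    (3,5)@(7, 11): e=[14,154,98] → X
    (7,5)@(15, 11): e=[150,-22,138] → .
    (3,6)@(7, 13): e=[32,162,72] → X
    (1,8)@(3, 17): e=[0,266,0] → X  [on edge]
  covered (33 px):
    . . . . . . . . .
    . . . . . X . . .
    . . . . . X . . .
    . . . . X X X . .
    . . . . X X X . .
    . . . X X X X . .
    . . . X X X X . .
    . . X X X X X . .
    . X X X X X X X .
    . . . . X X X X .
    . . . . . . . X .
    . . . . . . . . .
T2:
  2·area = 20
  edge (14, 20)→(12, 24): d=(-2,4) right/bottom  bias=-1
  edge (12, 24)→(8, 22): d=(-4,-2) top-left  bias=+0
  edge (8, 22)→(14, 20): d=(6,-2) top-left  bias=+0
    (8,9)@(17, 19): e=[-10,30,0] → .  [on edge]
    (5,10)@(11, 21): e=[10,10,0] → X  [on edge]
    (6,10)@(13, 21): e=[2,14,4] → X
    (7,10)@(15, 21): e=[-6,18,8] → .
    (2,11)@(5, 23): e=[30,-10,0] → .  [on edge]
    (5,11)@(11, 23): e=[6,2,12] → X
    (6,11)@(13, 23): e=[-2,6,16] → .
  covered (3 px):
    . . . . . . . . .
    . . . . . . . . .
    . . . . . . . . .
    . . . . . . . . .
    . . . . . . . . .
    . . . . . . . . .
    . . . . . . . . .
    . . . . . . . . .
    . . . . . . . . .
    . . . . . . . . .
    . . . . . X X . .
    . . . . . X . . .
T3:
  2·area = 12
  edge (2, 6)→(12, 12): d=(10,6) right/bottom  bias=-1
  edge (12, 12)→(15, 15): d=(3,3) right/bottom  bias=-1
  edge (15, 15)→(2, 6): d=(-13,-9) top-left  bias=+0
    (0,0)@(1, 1): e=[-44,0,56] → .  [on edge]
    (1,1)@(3, 3): e=[-36,0,48] → .  [on edge]
    (2,2)@(5, 5): e=[-28,0,40] → .  [on edge]
    (3,3)@(7, 7): e=[-20,0,32] → .  [on edge]
    (3,4)@(7, 9): e=[0,6,6] → .  [on edge]
    (4,4)@(9, 9): e=[-12,0,24] → .  [on edge]
    (5,5)@(11, 11): e=[-4,0,16] → .  [on edge]
    (6,6)@(13, 13): e=[4,0,8] → .  [on edge]
    (7,7)@(15, 15): e=[12,0,0] → .  [on edge]
    (8,7)@(17, 15): e=[0,-6,18] → .  [on edge]
    (8,8)@(17, 17): e=[20,0,-8] → .  [on edge]
  covered (0 px):
    . . . . . . . . .
    . . . . . . . . .
    . . . . . . . . .
    . . . . . . . . .
    . . . . . . . . .
    . . . . . . . . .
    . . . . . . . . .
    . . . . . . . . .
    . . . . . . . . .
    . . . . . . . . .
    . . . . . . . . .
    . . . . . . . . .

Answer: [44,3,39]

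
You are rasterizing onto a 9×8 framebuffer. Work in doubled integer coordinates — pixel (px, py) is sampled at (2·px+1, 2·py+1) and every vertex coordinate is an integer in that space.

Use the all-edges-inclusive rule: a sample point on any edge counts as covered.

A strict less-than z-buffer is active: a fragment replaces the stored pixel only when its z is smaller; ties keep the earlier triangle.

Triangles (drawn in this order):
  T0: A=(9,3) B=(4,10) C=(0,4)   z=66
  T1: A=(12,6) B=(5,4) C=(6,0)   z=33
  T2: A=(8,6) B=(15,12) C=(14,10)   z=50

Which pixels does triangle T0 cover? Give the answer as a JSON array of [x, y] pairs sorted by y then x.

T0:
  2·area = 58
  edge (9, 3)→(4, 10): d=(-5,7) inclusive
  edge (4, 10)→(0, 4): d=(-4,-6) inclusive
  edge (0, 4)→(9, 3): d=(9,-1) inclusive
    (4,1)@(9, 3): e=[0,58,0] → #  [on edge]
    (5,1)@(11, 3): e=[-14,70,2] → ·
    (0,2)@(1, 5): e=[46,2,10] → #
    (1,2)@(3, 5): e=[32,14,12] → #
    (2,2)@(5, 5): e=[18,26,14] → #
    (3,2)@(7, 5): e=[4,38,16] → #
    (4,2)@(9, 5): e=[-10,50,18] → ·
    (0,3)@(1, 7): e=[36,-6,28] → ·
    (1,3)@(3, 7): e=[22,6,30] → #
    (3,3)@(7, 7): e=[-6,30,34] → ·
    (1,4)@(3, 9): e=[12,-2,48] → ·
    (2,4)@(5, 9): e=[-2,10,50] → ·
  covered (7 px):
    · · · · · · · · ·
    · · · · # · · · ·
    # # # # · · · · ·
    · # # · · · · · ·
    · · · · · · · · ·
    · · · · · · · · ·
    · · · · · · · · ·
    · · · · · · · · ·
T1:
  2·area = 30
  edge (12, 6)→(5, 4): d=(-7,-2) inclusive
  edge (5, 4)→(6, 0): d=(1,-4) inclusive
  edge (6, 0)→(12, 6): d=(6,6) inclusive
    (3,0)@(7, 1): e=[25,5,0] → #  [on edge]
    (4,0)@(9, 1): e=[29,13,-12] → ·
    (3,1)@(7, 3): e=[11,7,12] → #
    (4,1)@(9, 3): e=[15,15,0] → #  [on edge]
    (5,1)@(11, 3): e=[19,23,-12] → ·
    (3,2)@(7, 5): e=[-3,9,24] → ·
    (4,2)@(9, 5): e=[1,17,12] → #
    (5,2)@(11, 5): e=[5,25,0] → #  [on edge]
    (6,2)@(13, 5): e=[9,33,-12] → ·
    (4,3)@(9, 7): e=[-13,19,24] → ·
    (5,3)@(11, 7): e=[-9,27,12] → ·
    (6,3)@(13, 7): e=[-5,35,0] → ·  [on edge]
    (7,4)@(15, 9): e=[-15,45,0] → ·  [on edge]
    (8,5)@(17, 11): e=[-25,55,0] → ·  [on edge]
  covered (5 px):
    · · · # · · · · ·
    · · · # # · · · ·
    · · · · # # · · ·
    · · · · · · · · ·
    · · · · · · · · ·
    · · · · · · · · ·
    · · · · · · · · ·
    · · · · · · · · ·
T2:
  2·area = 8  (B↔C swapped to make it positive)
  edge (8, 6)→(14, 10): d=(6,4) inclusive
  edge (14, 10)→(15, 12): d=(1,2) inclusive
  edge (15, 12)→(8, 6): d=(-7,-6) inclusive
  covered (0 px):
    · · · · · · · · ·
    · · · · · · · · ·
    · · · · · · · · ·
    · · · · · · · · ·
    · · · · · · · · ·
    · · · · · · · · ·
    · · · · · · · · ·
    · · · · · · · · ·

Result: [[4,1],[0,2],[1,2],[2,2],[3,2],[1,3],[2,3]]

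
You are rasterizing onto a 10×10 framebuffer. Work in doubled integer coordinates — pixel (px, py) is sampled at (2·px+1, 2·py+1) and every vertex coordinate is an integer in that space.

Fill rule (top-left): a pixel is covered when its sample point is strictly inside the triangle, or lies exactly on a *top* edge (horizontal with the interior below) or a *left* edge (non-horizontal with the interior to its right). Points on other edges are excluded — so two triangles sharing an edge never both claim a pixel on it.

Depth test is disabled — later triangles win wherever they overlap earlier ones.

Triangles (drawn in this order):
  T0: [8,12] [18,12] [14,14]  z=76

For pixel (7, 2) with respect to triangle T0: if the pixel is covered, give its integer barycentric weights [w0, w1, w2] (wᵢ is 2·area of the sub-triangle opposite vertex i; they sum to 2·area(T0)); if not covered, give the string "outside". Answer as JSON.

T0:
  2·area = 20
  edge (8, 12)→(18, 12): d=(10,0) top-left  bias=+0
  edge (18, 12)→(14, 14): d=(-4,2) right/bottom  bias=-1
  edge (14, 14)→(8, 12): d=(-6,-2) top-left  bias=+0
    (2,5)@(5, 11): e=[-10,30,0] → ·  [on edge]
    (5,6)@(11, 13): e=[10,10,0] → #  [on edge]
    (6,6)@(13, 13): e=[10,6,4] → #
    (7,6)@(15, 13): e=[10,2,8] → #
    (8,6)@(17, 13): e=[10,-2,12] → ·
    (5,7)@(11, 15): e=[30,2,-12] → ·
    (6,7)@(13, 15): e=[30,-2,-8] → ·
    (7,7)@(15, 15): e=[30,-6,-4] → ·
    (8,7)@(17, 15): e=[30,-10,0] → ·  [on edge]
  covered (3 px):
    · · · · · · · · · ·
    · · · · · · · · · ·
    · · · · · · · · · ·
    · · · · · · · · · ·
    · · · · · · · · · ·
    · · · · · · · · · ·
    · · · · · # # # · ·
    · · · · · · · · · ·
    · · · · · · · · · ·
    · · · · · · · · · ·

Final: "outside"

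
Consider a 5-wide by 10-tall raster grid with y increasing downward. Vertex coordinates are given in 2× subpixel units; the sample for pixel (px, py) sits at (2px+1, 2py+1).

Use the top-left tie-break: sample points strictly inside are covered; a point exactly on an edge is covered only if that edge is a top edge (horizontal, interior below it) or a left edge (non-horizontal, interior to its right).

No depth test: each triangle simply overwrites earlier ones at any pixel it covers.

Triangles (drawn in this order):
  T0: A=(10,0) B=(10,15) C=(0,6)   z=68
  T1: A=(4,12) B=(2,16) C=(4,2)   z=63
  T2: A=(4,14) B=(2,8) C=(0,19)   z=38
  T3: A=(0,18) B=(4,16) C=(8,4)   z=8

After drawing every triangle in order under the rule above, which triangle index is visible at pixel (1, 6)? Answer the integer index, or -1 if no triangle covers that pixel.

T0:
  2·area = 150
  edge (10, 0)→(10, 15): d=(0,15) right/bottom  bias=-1
  edge (10, 15)→(0, 6): d=(-10,-9) top-left  bias=+0
  edge (0, 6)→(10, 0): d=(10,-6) top-left  bias=+0
    (4,0)@(9, 1): e=[15,131,4] → #
    (2,1)@(5, 3): e=[75,75,0] → #  [on edge]
    (3,1)@(7, 3): e=[45,93,12] → #
    (1,2)@(3, 5): e=[105,37,8] → #
    (1,3)@(3, 7): e=[105,17,28] → #
    (1,4)@(3, 9): e=[105,-3,48] → ·
    (2,4)@(5, 9): e=[75,15,60] → #
    (2,5)@(5, 11): e=[75,-5,80] → ·
    (3,5)@(7, 11): e=[45,13,92] → #
    (3,6)@(7, 13): e=[45,-7,112] → ·
    (4,6)@(9, 13): e=[15,11,124] → #
    (4,7)@(9, 15): e=[15,-9,144] → ·
  covered (18 px):
    · · · · #
    · · # # #
    · # # # #
    · # # # #
    · · # # #
    · · · # #
    · · · · #
    · · · · ·
    · · · · ·
    · · · · ·
T1:
  2·area = 20
  edge (4, 12)→(2, 16): d=(-2,4) right/bottom  bias=-1
  edge (2, 16)→(4, 2): d=(2,-14) top-left  bias=+0
  edge (4, 2)→(4, 12): d=(0,10) right/bottom  bias=-1
    (1,4)@(3, 9): e=[10,0,10] → #  [on edge]
    (2,4)@(5, 9): e=[2,28,-10] → ·
    (1,5)@(3, 11): e=[6,4,10] → #
    (2,5)@(5, 11): e=[-2,32,-10] → ·
    (1,6)@(3, 13): e=[2,8,10] → #
    (2,6)@(5, 13): e=[-6,36,-10] → ·
    (1,7)@(3, 15): e=[-2,12,10] → ·
  covered (3 px):
    · · · · ·
    · · · · ·
    · · · · ·
    · · · · ·
    · # · · ·
    · # · · ·
    · # · · ·
    · · · · ·
    · · · · ·
    · · · · ·
T2:
  2·area = 34  (B↔C swapped to make it positive)
  edge (4, 14)→(0, 19): d=(-4,5) right/bottom  bias=-1
  edge (0, 19)→(2, 8): d=(2,-11) top-left  bias=+0
  edge (2, 8)→(4, 14): d=(2,6) right/bottom  bias=-1
    (0,2)@(1, 5): e=[51,-17,0] → ·  [on edge]
    (1,5)@(3, 11): e=[17,17,0] → ·  [on edge]
    (1,6)@(3, 13): e=[9,21,4] → #
    (2,6)@(5, 13): e=[-1,43,-8] → ·
    (0,7)@(1, 15): e=[11,3,20] → #
    (2,7)@(5, 15): e=[-9,47,-4] → ·
    (0,8)@(1, 17): e=[3,7,24] → #
    (1,8)@(3, 17): e=[-7,29,12] → ·
    (2,8)@(5, 17): e=[-17,51,0] → ·  [on edge]
    (0,9)@(1, 19): e=[-5,11,28] → ·
  covered (4 px):
    · · · · ·
    · · · · ·
    · · · · ·
    · · · · ·
    · · · · ·
    · · · · ·
    · # · · ·
    # # · · ·
    # · · · ·
    · · · · ·
T3:
  2·area = 40  (B↔C swapped to make it positive)
  edge (0, 18)→(8, 4): d=(8,-14) top-left  bias=+0
  edge (8, 4)→(4, 16): d=(-4,12) right/bottom  bias=-1
  edge (4, 16)→(0, 18): d=(-4,2) right/bottom  bias=-1
    (4,0)@(9, 1): e=[-10,0,50] → ·  [on edge]
    (3,3)@(7, 7): e=[10,0,30] → ·  [on edge]
    (2,5)@(5, 11): e=[14,8,18] → #
    (3,5)@(7, 11): e=[42,-16,14] → ·
    (1,6)@(3, 13): e=[2,24,14] → #
    (2,6)@(5, 13): e=[30,0,10] → ·  [on edge]
    (1,7)@(3, 15): e=[18,16,6] → #
    (2,7)@(5, 15): e=[46,-8,2] → ·
    (0,8)@(1, 17): e=[6,32,2] → #
    (1,8)@(3, 17): e=[34,8,-2] → ·
    (0,9)@(1, 19): e=[22,24,-6] → ·
    (1,9)@(3, 19): e=[50,0,-10] → ·  [on edge]
  covered (4 px):
    · · · · ·
    · · · · ·
    · · · · ·
    · · · · ·
    · · · · ·
    · · # · ·
    · # · · ·
    · # · · ·
    # · · · ·
    · · · · ·

Z-buffer (winner per pixel, '.' = empty):
  . . . . 0
  . . 0 0 0
  . 0 0 0 0
  . 0 0 0 0
  . 1 0 0 0
  . 1 3 0 0
  . 3 . . 0
  2 3 . . .
  3 . . . .
  . . . . .

Result: 3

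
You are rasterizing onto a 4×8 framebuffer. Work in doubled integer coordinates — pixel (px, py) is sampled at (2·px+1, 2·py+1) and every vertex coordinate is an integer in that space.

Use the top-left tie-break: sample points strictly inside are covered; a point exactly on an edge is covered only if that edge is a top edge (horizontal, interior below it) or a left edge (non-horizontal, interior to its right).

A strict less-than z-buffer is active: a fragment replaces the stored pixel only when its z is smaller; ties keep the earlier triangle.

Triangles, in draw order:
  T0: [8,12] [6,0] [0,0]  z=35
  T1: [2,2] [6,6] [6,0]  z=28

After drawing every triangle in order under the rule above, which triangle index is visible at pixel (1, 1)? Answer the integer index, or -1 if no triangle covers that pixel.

T0:
  2·area = 72  (B↔C swapped to make it positive)
  edge (8, 12)→(0, 0): d=(-8,-12) top-left  bias=+0
  edge (0, 0)→(6, 0): d=(6,0) top-left  bias=+0
  edge (6, 0)→(8, 12): d=(2,12) right/bottom  bias=-1
    (0,0)@(1, 1): e=[4,6,62] → #
    (1,0)@(3, 1): e=[28,6,38] → #
    (2,0)@(5, 1): e=[52,6,14] → #
    (3,0)@(7, 1): e=[76,6,-10] → ·
    (0,1)@(1, 3): e=[-12,18,66] → ·
    (1,1)@(3, 3): e=[12,18,42] → #
    (3,1)@(7, 3): e=[60,18,-6] → ·
    (1,2)@(3, 5): e=[-4,30,46] → ·
    (2,2)@(5, 5): e=[20,30,22] → #
    (3,2)@(7, 5): e=[44,30,-2] → ·
    (2,3)@(5, 7): e=[4,42,26] → #
    (3,3)@(7, 7): e=[28,42,2] → #
  covered (9 px):
    # # # ·
    · # # ·
    · · # ·
    · · # #
    · · · #
    · · · ·
    · · · ·
    · · · ·
T1:
  2·area = 24  (B↔C swapped to make it positive)
  edge (2, 2)→(6, 0): d=(4,-2) top-left  bias=+0
  edge (6, 0)→(6, 6): d=(0,6) right/bottom  bias=-1
  edge (6, 6)→(2, 2): d=(-4,-4) top-left  bias=+0
    (0,0)@(1, 1): e=[-6,30,0] → ·  [on edge]
    (2,0)@(5, 1): e=[2,6,16] → #
    (3,0)@(7, 1): e=[6,-6,24] → ·
    (1,1)@(3, 3): e=[6,18,0] → #  [on edge]
    (3,1)@(7, 3): e=[14,-6,16] → ·
    (1,2)@(3, 5): e=[14,18,-8] → ·
    (2,2)@(5, 5): e=[18,6,0] → #  [on edge]
    (3,2)@(7, 5): e=[22,-6,8] → ·
    (2,3)@(5, 7): e=[26,6,-8] → ·
    (3,3)@(7, 7): e=[30,-6,0] → ·  [on edge]
  covered (4 px):
    · · # ·
    · # # ·
    · · # ·
    · · · ·
    · · · ·
    · · · ·
    · · · ·
    · · · ·

Z-buffer (winner per pixel, '.' = empty):
  0 0 1 .
  . 1 1 .
  . . 1 .
  . . 0 0
  . . . 0
  . . . .
  . . . .
  . . . .

Final: 1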